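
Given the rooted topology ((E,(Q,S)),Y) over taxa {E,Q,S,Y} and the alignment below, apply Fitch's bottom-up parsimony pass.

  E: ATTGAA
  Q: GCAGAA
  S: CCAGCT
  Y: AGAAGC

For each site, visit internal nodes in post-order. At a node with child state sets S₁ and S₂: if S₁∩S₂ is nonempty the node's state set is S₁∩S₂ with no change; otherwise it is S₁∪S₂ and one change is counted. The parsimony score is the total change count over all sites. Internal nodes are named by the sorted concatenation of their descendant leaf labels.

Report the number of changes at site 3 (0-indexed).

1

site 0, node QS: Q={G} ∪ S={C} → {C,G} (+1)
site 0, node EQS: E={A} ∪ QS={C,G} → {A,C,G} (+1)
site 0, node EQSY: EQS={A,C,G} ∩ Y={A} → {A} (+0)
site 1, node QS: Q={C} ∩ S={C} → {C} (+0)
site 1, node EQS: E={T} ∪ QS={C} → {C,T} (+1)
site 1, node EQSY: EQS={C,T} ∪ Y={G} → {C,G,T} (+1)
site 2, node QS: Q={A} ∩ S={A} → {A} (+0)
site 2, node EQS: E={T} ∪ QS={A} → {A,T} (+1)
site 2, node EQSY: EQS={A,T} ∩ Y={A} → {A} (+0)
site 3, node QS: Q={G} ∩ S={G} → {G} (+0)
site 3, node EQS: E={G} ∩ QS={G} → {G} (+0)
site 3, node EQSY: EQS={G} ∪ Y={A} → {A,G} (+1)
site 4, node QS: Q={A} ∪ S={C} → {A,C} (+1)
site 4, node EQS: E={A} ∩ QS={A,C} → {A} (+0)
site 4, node EQSY: EQS={A} ∪ Y={G} → {A,G} (+1)
site 5, node QS: Q={A} ∪ S={T} → {A,T} (+1)
site 5, node EQS: E={A} ∩ QS={A,T} → {A} (+0)
site 5, node EQSY: EQS={A} ∪ Y={C} → {A,C} (+1)
per-site changes: [2, 2, 1, 1, 2, 2]; total = 10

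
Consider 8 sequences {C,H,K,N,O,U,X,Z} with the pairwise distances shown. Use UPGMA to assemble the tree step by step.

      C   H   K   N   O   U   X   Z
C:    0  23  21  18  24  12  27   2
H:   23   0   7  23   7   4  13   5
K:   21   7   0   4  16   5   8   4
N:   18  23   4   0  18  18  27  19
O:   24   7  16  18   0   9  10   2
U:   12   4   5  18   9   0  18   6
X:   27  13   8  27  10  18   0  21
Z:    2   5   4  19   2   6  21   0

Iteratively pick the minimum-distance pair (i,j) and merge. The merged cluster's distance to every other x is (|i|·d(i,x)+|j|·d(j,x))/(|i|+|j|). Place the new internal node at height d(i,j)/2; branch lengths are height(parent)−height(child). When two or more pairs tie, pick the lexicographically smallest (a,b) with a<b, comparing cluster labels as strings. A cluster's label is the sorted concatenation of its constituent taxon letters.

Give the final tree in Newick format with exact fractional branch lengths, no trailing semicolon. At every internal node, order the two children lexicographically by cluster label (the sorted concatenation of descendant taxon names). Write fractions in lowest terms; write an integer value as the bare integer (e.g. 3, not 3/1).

iteration 1: select C,Z (d=2); attach at lengths (1, 1); label the merged cluster CZ
  updated: d(CZ,H)=14, d(CZ,K)=25/2, d(CZ,N)=37/2, d(CZ,O)=13, d(CZ,U)=9, d(CZ,X)=24
iteration 2: select H,U (d=4); attach at lengths (2, 2); label the merged cluster HU
  updated: d(CZ,HU)=23/2, d(HU,K)=6, d(HU,N)=41/2, d(HU,O)=8, d(HU,X)=31/2
iteration 3: select K,N (d=4); attach at lengths (2, 2); label the merged cluster KN
  updated: d(CZ,KN)=31/2, d(HU,KN)=53/4, d(KN,O)=17, d(KN,X)=35/2
iteration 4: select HU,O (d=8); attach at lengths (2, 4); label the merged cluster HOU
  updated: d(CZ,HOU)=12, d(HOU,KN)=29/2, d(HOU,X)=41/3
iteration 5: select CZ,HOU (d=12); attach at lengths (5, 2); label the merged cluster CHOUZ
  updated: d(CHOUZ,KN)=149/10, d(CHOUZ,X)=89/5
iteration 6: select CHOUZ,KN (d=149/10); attach at lengths (29/20, 109/20); label the merged cluster CHKNOUZ
  updated: d(CHKNOUZ,X)=124/7
iteration 7: select CHKNOUZ,X (d=124/7); attach at lengths (197/140, 62/7); label the merged cluster CHKNOUXZ
final tree: ((((C:1,Z:1):5,((H:2,U:2):2,O:4):2):29/20,(K:2,N:2):109/20):197/140,X:62/7)
total length: 5623/140

((((C:1,Z:1):5,((H:2,U:2):2,O:4):2):29/20,(K:2,N:2):109/20):197/140,X:62/7)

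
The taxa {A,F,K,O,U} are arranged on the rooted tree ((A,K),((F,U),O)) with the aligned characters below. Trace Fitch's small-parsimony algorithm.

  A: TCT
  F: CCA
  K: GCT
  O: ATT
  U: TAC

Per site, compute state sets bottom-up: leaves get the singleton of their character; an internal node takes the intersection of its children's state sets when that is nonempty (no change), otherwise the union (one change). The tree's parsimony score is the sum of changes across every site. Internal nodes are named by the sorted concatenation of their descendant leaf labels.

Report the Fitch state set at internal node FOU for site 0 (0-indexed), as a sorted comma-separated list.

A,C,T

site 0, node AK: A={T} ∪ K={G} → {G,T} (+1)
site 0, node FU: F={C} ∪ U={T} → {C,T} (+1)
site 0, node FOU: FU={C,T} ∪ O={A} → {A,C,T} (+1)
site 0, node AFKOU: AK={G,T} ∩ FOU={A,C,T} → {T} (+0)
site 1, node AK: A={C} ∩ K={C} → {C} (+0)
site 1, node FU: F={C} ∪ U={A} → {A,C} (+1)
site 1, node FOU: FU={A,C} ∪ O={T} → {A,C,T} (+1)
site 1, node AFKOU: AK={C} ∩ FOU={A,C,T} → {C} (+0)
site 2, node AK: A={T} ∩ K={T} → {T} (+0)
site 2, node FU: F={A} ∪ U={C} → {A,C} (+1)
site 2, node FOU: FU={A,C} ∪ O={T} → {A,C,T} (+1)
site 2, node AFKOU: AK={T} ∩ FOU={A,C,T} → {T} (+0)
per-site changes: [3, 2, 2]; total = 7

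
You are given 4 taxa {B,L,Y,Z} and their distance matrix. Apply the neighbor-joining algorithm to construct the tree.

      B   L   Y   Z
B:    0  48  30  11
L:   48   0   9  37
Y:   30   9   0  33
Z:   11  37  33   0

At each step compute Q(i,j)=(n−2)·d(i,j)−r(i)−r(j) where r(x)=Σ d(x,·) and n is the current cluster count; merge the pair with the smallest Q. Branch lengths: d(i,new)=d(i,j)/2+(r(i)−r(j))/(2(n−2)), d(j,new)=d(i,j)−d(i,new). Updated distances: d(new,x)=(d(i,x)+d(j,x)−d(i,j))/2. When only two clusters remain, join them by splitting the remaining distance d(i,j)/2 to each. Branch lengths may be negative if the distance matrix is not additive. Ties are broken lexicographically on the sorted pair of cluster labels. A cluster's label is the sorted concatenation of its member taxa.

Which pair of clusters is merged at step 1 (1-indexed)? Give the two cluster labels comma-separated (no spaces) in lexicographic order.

step 1: merge (B,Z) at d=11, Q=-148; branch lengths B→15/2, Z→7/2; new cluster BZ
  updated: d(BZ,L)=37, d(BZ,Y)=26
step 2: merge (BZ,L) at d=37, Q=-72; branch lengths BZ→27, L→10; new cluster BLZ
  updated: d(BLZ,Y)=-1
step 3: merge (BLZ,Y) at d=-1; branch lengths BLZ→-1/2, Y→-1/2; new cluster BLYZ
final tree: (((B:15/2,Z:7/2):27,L:10):-1/2,Y:-1/2)
total length: 47

B,Z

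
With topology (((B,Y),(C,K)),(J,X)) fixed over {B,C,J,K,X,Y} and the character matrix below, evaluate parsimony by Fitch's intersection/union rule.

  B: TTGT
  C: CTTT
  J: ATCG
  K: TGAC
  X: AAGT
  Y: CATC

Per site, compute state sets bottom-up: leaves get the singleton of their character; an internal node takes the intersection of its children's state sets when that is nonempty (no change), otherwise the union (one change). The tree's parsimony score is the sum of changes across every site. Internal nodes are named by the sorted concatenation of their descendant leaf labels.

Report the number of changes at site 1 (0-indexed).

3

[col 0] BY: children B:{T}, Y:{C} ∪→ {C,T}; cost 1
[col 0] CK: children C:{C}, K:{T} ∪→ {C,T}; cost 1
[col 0] BCKY: children BY:{C,T}, CK:{C,T} ∩→ {C,T}; cost 0
[col 0] JX: children J:{A}, X:{A} ∩→ {A}; cost 0
[col 0] BCJKXY: children BCKY:{C,T}, JX:{A} ∪→ {A,C,T}; cost 1
[col 1] BY: children B:{T}, Y:{A} ∪→ {A,T}; cost 1
[col 1] CK: children C:{T}, K:{G} ∪→ {G,T}; cost 1
[col 1] BCKY: children BY:{A,T}, CK:{G,T} ∩→ {T}; cost 0
[col 1] JX: children J:{T}, X:{A} ∪→ {A,T}; cost 1
[col 1] BCJKXY: children BCKY:{T}, JX:{A,T} ∩→ {T}; cost 0
[col 2] BY: children B:{G}, Y:{T} ∪→ {G,T}; cost 1
[col 2] CK: children C:{T}, K:{A} ∪→ {A,T}; cost 1
[col 2] BCKY: children BY:{G,T}, CK:{A,T} ∩→ {T}; cost 0
[col 2] JX: children J:{C}, X:{G} ∪→ {C,G}; cost 1
[col 2] BCJKXY: children BCKY:{T}, JX:{C,G} ∪→ {C,G,T}; cost 1
[col 3] BY: children B:{T}, Y:{C} ∪→ {C,T}; cost 1
[col 3] CK: children C:{T}, K:{C} ∪→ {C,T}; cost 1
[col 3] BCKY: children BY:{C,T}, CK:{C,T} ∩→ {C,T}; cost 0
[col 3] JX: children J:{G}, X:{T} ∪→ {G,T}; cost 1
[col 3] BCJKXY: children BCKY:{C,T}, JX:{G,T} ∩→ {T}; cost 0
per-site changes: [3, 3, 4, 3]; total = 13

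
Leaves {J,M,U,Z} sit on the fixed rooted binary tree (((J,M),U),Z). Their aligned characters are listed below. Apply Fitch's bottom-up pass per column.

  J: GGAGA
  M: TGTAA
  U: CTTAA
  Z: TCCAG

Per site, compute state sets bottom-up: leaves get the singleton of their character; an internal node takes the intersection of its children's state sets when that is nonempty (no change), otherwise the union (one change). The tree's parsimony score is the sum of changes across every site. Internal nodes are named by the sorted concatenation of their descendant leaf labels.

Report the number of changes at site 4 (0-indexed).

1

JM@0: {G} ∪ {T} = {G,T} (union, +1)
JMU@0: {G,T} ∪ {C} = {C,G,T} (union, +1)
JMUZ@0: {C,G,T} ∩ {T} = {T} (intersection, +0)
JM@1: {G} ∩ {G} = {G} (intersection, +0)
JMU@1: {G} ∪ {T} = {G,T} (union, +1)
JMUZ@1: {G,T} ∪ {C} = {C,G,T} (union, +1)
JM@2: {A} ∪ {T} = {A,T} (union, +1)
JMU@2: {A,T} ∩ {T} = {T} (intersection, +0)
JMUZ@2: {T} ∪ {C} = {C,T} (union, +1)
JM@3: {G} ∪ {A} = {A,G} (union, +1)
JMU@3: {A,G} ∩ {A} = {A} (intersection, +0)
JMUZ@3: {A} ∩ {A} = {A} (intersection, +0)
JM@4: {A} ∩ {A} = {A} (intersection, +0)
JMU@4: {A} ∩ {A} = {A} (intersection, +0)
JMUZ@4: {A} ∪ {G} = {A,G} (union, +1)
per-site changes: [2, 2, 2, 1, 1]; total = 8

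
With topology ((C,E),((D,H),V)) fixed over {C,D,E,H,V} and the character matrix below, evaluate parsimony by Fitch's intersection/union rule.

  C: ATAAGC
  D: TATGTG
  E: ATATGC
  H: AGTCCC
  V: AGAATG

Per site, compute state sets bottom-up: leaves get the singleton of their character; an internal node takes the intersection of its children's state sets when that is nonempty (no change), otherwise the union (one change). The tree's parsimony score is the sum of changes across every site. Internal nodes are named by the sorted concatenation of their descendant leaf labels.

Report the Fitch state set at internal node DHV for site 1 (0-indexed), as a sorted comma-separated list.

G

CE@0: {A} ∩ {A} = {A} (intersection, +0)
DH@0: {T} ∪ {A} = {A,T} (union, +1)
DHV@0: {A,T} ∩ {A} = {A} (intersection, +0)
CDEHV@0: {A} ∩ {A} = {A} (intersection, +0)
CE@1: {T} ∩ {T} = {T} (intersection, +0)
DH@1: {A} ∪ {G} = {A,G} (union, +1)
DHV@1: {A,G} ∩ {G} = {G} (intersection, +0)
CDEHV@1: {T} ∪ {G} = {G,T} (union, +1)
CE@2: {A} ∩ {A} = {A} (intersection, +0)
DH@2: {T} ∩ {T} = {T} (intersection, +0)
DHV@2: {T} ∪ {A} = {A,T} (union, +1)
CDEHV@2: {A} ∩ {A,T} = {A} (intersection, +0)
CE@3: {A} ∪ {T} = {A,T} (union, +1)
DH@3: {G} ∪ {C} = {C,G} (union, +1)
DHV@3: {C,G} ∪ {A} = {A,C,G} (union, +1)
CDEHV@3: {A,T} ∩ {A,C,G} = {A} (intersection, +0)
CE@4: {G} ∩ {G} = {G} (intersection, +0)
DH@4: {T} ∪ {C} = {C,T} (union, +1)
DHV@4: {C,T} ∩ {T} = {T} (intersection, +0)
CDEHV@4: {G} ∪ {T} = {G,T} (union, +1)
CE@5: {C} ∩ {C} = {C} (intersection, +0)
DH@5: {G} ∪ {C} = {C,G} (union, +1)
DHV@5: {C,G} ∩ {G} = {G} (intersection, +0)
CDEHV@5: {C} ∪ {G} = {C,G} (union, +1)
per-site changes: [1, 2, 1, 3, 2, 2]; total = 11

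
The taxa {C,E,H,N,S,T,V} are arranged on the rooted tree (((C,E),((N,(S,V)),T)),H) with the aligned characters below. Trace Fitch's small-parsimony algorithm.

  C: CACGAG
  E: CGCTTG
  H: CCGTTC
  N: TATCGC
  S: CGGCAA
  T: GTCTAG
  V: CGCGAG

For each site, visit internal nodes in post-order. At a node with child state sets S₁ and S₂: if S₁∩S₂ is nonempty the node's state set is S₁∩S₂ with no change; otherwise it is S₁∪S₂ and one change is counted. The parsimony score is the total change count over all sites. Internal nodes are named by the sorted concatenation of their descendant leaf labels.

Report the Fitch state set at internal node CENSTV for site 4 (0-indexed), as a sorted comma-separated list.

A

site 0, node CE: C={C} ∩ E={C} → {C} (+0)
site 0, node SV: S={C} ∩ V={C} → {C} (+0)
site 0, node NSV: N={T} ∪ SV={C} → {C,T} (+1)
site 0, node NSTV: NSV={C,T} ∪ T={G} → {C,G,T} (+1)
site 0, node CENSTV: CE={C} ∩ NSTV={C,G,T} → {C} (+0)
site 0, node CEHNSTV: CENSTV={C} ∩ H={C} → {C} (+0)
site 1, node CE: C={A} ∪ E={G} → {A,G} (+1)
site 1, node SV: S={G} ∩ V={G} → {G} (+0)
site 1, node NSV: N={A} ∪ SV={G} → {A,G} (+1)
site 1, node NSTV: NSV={A,G} ∪ T={T} → {A,G,T} (+1)
site 1, node CENSTV: CE={A,G} ∩ NSTV={A,G,T} → {A,G} (+0)
site 1, node CEHNSTV: CENSTV={A,G} ∪ H={C} → {A,C,G} (+1)
site 2, node CE: C={C} ∩ E={C} → {C} (+0)
site 2, node SV: S={G} ∪ V={C} → {C,G} (+1)
site 2, node NSV: N={T} ∪ SV={C,G} → {C,G,T} (+1)
site 2, node NSTV: NSV={C,G,T} ∩ T={C} → {C} (+0)
site 2, node CENSTV: CE={C} ∩ NSTV={C} → {C} (+0)
site 2, node CEHNSTV: CENSTV={C} ∪ H={G} → {C,G} (+1)
site 3, node CE: C={G} ∪ E={T} → {G,T} (+1)
site 3, node SV: S={C} ∪ V={G} → {C,G} (+1)
site 3, node NSV: N={C} ∩ SV={C,G} → {C} (+0)
site 3, node NSTV: NSV={C} ∪ T={T} → {C,T} (+1)
site 3, node CENSTV: CE={G,T} ∩ NSTV={C,T} → {T} (+0)
site 3, node CEHNSTV: CENSTV={T} ∩ H={T} → {T} (+0)
site 4, node CE: C={A} ∪ E={T} → {A,T} (+1)
site 4, node SV: S={A} ∩ V={A} → {A} (+0)
site 4, node NSV: N={G} ∪ SV={A} → {A,G} (+1)
site 4, node NSTV: NSV={A,G} ∩ T={A} → {A} (+0)
site 4, node CENSTV: CE={A,T} ∩ NSTV={A} → {A} (+0)
site 4, node CEHNSTV: CENSTV={A} ∪ H={T} → {A,T} (+1)
site 5, node CE: C={G} ∩ E={G} → {G} (+0)
site 5, node SV: S={A} ∪ V={G} → {A,G} (+1)
site 5, node NSV: N={C} ∪ SV={A,G} → {A,C,G} (+1)
site 5, node NSTV: NSV={A,C,G} ∩ T={G} → {G} (+0)
site 5, node CENSTV: CE={G} ∩ NSTV={G} → {G} (+0)
site 5, node CEHNSTV: CENSTV={G} ∪ H={C} → {C,G} (+1)
per-site changes: [2, 4, 3, 3, 3, 3]; total = 18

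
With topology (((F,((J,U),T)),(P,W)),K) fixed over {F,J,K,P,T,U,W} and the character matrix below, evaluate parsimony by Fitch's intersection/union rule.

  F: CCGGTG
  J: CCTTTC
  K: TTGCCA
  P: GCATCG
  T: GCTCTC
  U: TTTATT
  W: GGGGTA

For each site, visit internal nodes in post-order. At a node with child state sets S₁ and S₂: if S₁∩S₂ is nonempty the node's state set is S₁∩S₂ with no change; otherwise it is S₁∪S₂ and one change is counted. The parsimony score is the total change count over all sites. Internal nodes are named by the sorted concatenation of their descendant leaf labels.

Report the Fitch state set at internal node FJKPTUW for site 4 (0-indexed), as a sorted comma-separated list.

C,T

site 0, node JU: J={C} ∪ U={T} → {C,T} (+1)
site 0, node JTU: JU={C,T} ∪ T={G} → {C,G,T} (+1)
site 0, node FJTU: F={C} ∩ JTU={C,G,T} → {C} (+0)
site 0, node PW: P={G} ∩ W={G} → {G} (+0)
site 0, node FJPTUW: FJTU={C} ∪ PW={G} → {C,G} (+1)
site 0, node FJKPTUW: FJPTUW={C,G} ∪ K={T} → {C,G,T} (+1)
site 1, node JU: J={C} ∪ U={T} → {C,T} (+1)
site 1, node JTU: JU={C,T} ∩ T={C} → {C} (+0)
site 1, node FJTU: F={C} ∩ JTU={C} → {C} (+0)
site 1, node PW: P={C} ∪ W={G} → {C,G} (+1)
site 1, node FJPTUW: FJTU={C} ∩ PW={C,G} → {C} (+0)
site 1, node FJKPTUW: FJPTUW={C} ∪ K={T} → {C,T} (+1)
site 2, node JU: J={T} ∩ U={T} → {T} (+0)
site 2, node JTU: JU={T} ∩ T={T} → {T} (+0)
site 2, node FJTU: F={G} ∪ JTU={T} → {G,T} (+1)
site 2, node PW: P={A} ∪ W={G} → {A,G} (+1)
site 2, node FJPTUW: FJTU={G,T} ∩ PW={A,G} → {G} (+0)
site 2, node FJKPTUW: FJPTUW={G} ∩ K={G} → {G} (+0)
site 3, node JU: J={T} ∪ U={A} → {A,T} (+1)
site 3, node JTU: JU={A,T} ∪ T={C} → {A,C,T} (+1)
site 3, node FJTU: F={G} ∪ JTU={A,C,T} → {A,C,G,T} (+1)
site 3, node PW: P={T} ∪ W={G} → {G,T} (+1)
site 3, node FJPTUW: FJTU={A,C,G,T} ∩ PW={G,T} → {G,T} (+0)
site 3, node FJKPTUW: FJPTUW={G,T} ∪ K={C} → {C,G,T} (+1)
site 4, node JU: J={T} ∩ U={T} → {T} (+0)
site 4, node JTU: JU={T} ∩ T={T} → {T} (+0)
site 4, node FJTU: F={T} ∩ JTU={T} → {T} (+0)
site 4, node PW: P={C} ∪ W={T} → {C,T} (+1)
site 4, node FJPTUW: FJTU={T} ∩ PW={C,T} → {T} (+0)
site 4, node FJKPTUW: FJPTUW={T} ∪ K={C} → {C,T} (+1)
site 5, node JU: J={C} ∪ U={T} → {C,T} (+1)
site 5, node JTU: JU={C,T} ∩ T={C} → {C} (+0)
site 5, node FJTU: F={G} ∪ JTU={C} → {C,G} (+1)
site 5, node PW: P={G} ∪ W={A} → {A,G} (+1)
site 5, node FJPTUW: FJTU={C,G} ∩ PW={A,G} → {G} (+0)
site 5, node FJKPTUW: FJPTUW={G} ∪ K={A} → {A,G} (+1)
per-site changes: [4, 3, 2, 5, 2, 4]; total = 20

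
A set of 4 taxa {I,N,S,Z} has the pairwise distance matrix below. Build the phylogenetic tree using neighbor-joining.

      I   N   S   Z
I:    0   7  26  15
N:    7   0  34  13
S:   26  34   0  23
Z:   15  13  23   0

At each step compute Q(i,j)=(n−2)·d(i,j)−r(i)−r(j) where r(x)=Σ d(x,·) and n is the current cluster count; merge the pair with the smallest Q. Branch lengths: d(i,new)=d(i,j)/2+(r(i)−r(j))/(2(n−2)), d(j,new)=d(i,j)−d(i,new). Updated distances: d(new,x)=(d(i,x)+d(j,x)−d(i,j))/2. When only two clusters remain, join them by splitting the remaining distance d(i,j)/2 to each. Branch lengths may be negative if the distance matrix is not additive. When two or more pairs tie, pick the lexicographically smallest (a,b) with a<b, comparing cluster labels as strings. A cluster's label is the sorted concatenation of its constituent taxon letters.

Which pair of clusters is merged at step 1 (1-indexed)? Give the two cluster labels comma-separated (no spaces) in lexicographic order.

I,N

iteration 1: select I,N (d=7, Q=-88); attach at lengths (2, 5); label the merged cluster IN
  updated: d(IN,S)=53/2, d(IN,Z)=21/2
iteration 2: select IN,S (d=53/2, Q=-60); attach at lengths (7, 39/2); label the merged cluster INS
  updated: d(INS,Z)=7/2
iteration 3: select INS,Z (d=7/2); attach at lengths (7/4, 7/4); label the merged cluster INSZ
final tree: (((I:2,N:5):7,S:39/2):7/4,Z:7/4)
total length: 37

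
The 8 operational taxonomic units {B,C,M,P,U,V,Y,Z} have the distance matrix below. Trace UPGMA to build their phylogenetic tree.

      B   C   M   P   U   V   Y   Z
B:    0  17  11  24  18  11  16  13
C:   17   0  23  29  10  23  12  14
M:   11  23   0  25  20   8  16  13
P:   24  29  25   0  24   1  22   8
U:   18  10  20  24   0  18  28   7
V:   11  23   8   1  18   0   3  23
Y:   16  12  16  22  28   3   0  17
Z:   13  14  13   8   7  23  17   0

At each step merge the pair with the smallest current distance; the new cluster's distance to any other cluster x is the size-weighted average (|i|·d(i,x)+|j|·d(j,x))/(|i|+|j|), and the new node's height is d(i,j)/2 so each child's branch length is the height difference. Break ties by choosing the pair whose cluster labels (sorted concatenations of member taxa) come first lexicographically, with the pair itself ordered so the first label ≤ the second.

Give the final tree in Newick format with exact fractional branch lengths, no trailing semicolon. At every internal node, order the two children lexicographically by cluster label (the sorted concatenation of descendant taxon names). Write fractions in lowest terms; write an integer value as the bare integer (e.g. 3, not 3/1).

step 1: merge (P,V) at d=1; branch lengths P→1/2, V→1/2; new cluster PV
  updated: d(B,PV)=35/2, d(C,PV)=26, d(M,PV)=33/2, d(PV,U)=21, d(PV,Y)=25/2, d(PV,Z)=31/2
step 2: merge (U,Z) at d=7; branch lengths U→7/2, Z→7/2; new cluster UZ
  updated: d(B,UZ)=31/2, d(C,UZ)=12, d(M,UZ)=33/2, d(PV,UZ)=73/4, d(UZ,Y)=45/2
step 3: merge (B,M) at d=11; branch lengths B→11/2, M→11/2; new cluster BM
  updated: d(BM,C)=20, d(BM,PV)=17, d(BM,UZ)=16, d(BM,Y)=16
step 4: merge (C,UZ) at d=12; branch lengths C→6, UZ→5/2; new cluster CUZ
  updated: d(BM,CUZ)=52/3, d(CUZ,PV)=125/6, d(CUZ,Y)=19
step 5: merge (PV,Y) at d=25/2; branch lengths PV→23/4, Y→25/4; new cluster PVY
  updated: d(BM,PVY)=50/3, d(CUZ,PVY)=182/9
step 6: merge (BM,PVY) at d=50/3; branch lengths BM→17/6, PVY→25/12; new cluster BMPVY
  updated: d(BMPVY,CUZ)=286/15
step 7: merge (BMPVY,CUZ) at d=286/15; branch lengths BMPVY→6/5, CUZ→53/15; new cluster BCMPUVYZ
final tree: (((B:11/2,M:11/2):17/6,((P:1/2,V:1/2):23/4,Y:25/4):25/12):6/5,(C:6,(U:7/2,Z:7/2):5/2):53/15)
total length: 983/20

(((B:11/2,M:11/2):17/6,((P:1/2,V:1/2):23/4,Y:25/4):25/12):6/5,(C:6,(U:7/2,Z:7/2):5/2):53/15)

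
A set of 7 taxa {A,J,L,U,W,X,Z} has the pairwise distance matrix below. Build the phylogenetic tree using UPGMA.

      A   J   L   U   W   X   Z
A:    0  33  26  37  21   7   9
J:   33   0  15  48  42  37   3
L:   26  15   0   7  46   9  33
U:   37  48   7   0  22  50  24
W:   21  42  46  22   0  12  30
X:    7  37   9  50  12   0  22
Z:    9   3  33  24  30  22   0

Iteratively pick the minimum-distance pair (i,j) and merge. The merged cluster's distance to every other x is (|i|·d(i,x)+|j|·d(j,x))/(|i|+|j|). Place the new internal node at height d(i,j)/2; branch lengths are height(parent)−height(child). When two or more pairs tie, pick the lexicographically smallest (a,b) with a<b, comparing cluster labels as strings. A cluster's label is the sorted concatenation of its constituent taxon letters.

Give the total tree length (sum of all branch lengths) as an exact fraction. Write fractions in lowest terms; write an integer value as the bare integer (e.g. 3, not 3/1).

373/6

1. join J+Z (d=3) ⇒ JZ; edges |J|=3/2, |Z|=3/2
  updated: d(A,JZ)=21, d(JZ,L)=24, d(JZ,U)=36, d(JZ,W)=36, d(JZ,X)=59/2
2. join A+X (d=7) ⇒ AX; edges |A|=7/2, |X|=7/2
  updated: d(AX,JZ)=101/4, d(AX,L)=35/2, d(AX,U)=87/2, d(AX,W)=33/2
3. join L+U (d=7) ⇒ LU; edges |L|=7/2, |U|=7/2
  updated: d(AX,LU)=61/2, d(JZ,LU)=30, d(LU,W)=34
4. join AX+W (d=33/2) ⇒ AWX; edges |AX|=19/4, |W|=33/4
  updated: d(AWX,JZ)=173/6, d(AWX,LU)=95/3
5. join AWX+JZ (d=173/6) ⇒ AJWXZ; edges |AWX|=37/6, |JZ|=155/12
  updated: d(AJWXZ,LU)=31
6. join AJWXZ+LU (d=31) ⇒ AJLUWXZ; edges |AJWXZ|=13/12, |LU|=12
final tree: ((((A:7/2,X:7/2):19/4,W:33/4):37/6,(J:3/2,Z:3/2):155/12):13/12,(L:7/2,U:7/2):12)
total length: 373/6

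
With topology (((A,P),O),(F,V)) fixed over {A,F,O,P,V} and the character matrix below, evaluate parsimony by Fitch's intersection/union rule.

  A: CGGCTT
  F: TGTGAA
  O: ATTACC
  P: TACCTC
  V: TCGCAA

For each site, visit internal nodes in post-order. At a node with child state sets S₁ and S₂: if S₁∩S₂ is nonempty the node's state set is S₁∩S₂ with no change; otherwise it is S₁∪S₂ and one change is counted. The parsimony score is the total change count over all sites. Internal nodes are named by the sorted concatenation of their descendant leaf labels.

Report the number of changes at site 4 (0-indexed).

AP@0: {C} ∪ {T} = {C,T} (union, +1)
AOP@0: {C,T} ∪ {A} = {A,C,T} (union, +1)
FV@0: {T} ∩ {T} = {T} (intersection, +0)
AFOPV@0: {A,C,T} ∩ {T} = {T} (intersection, +0)
AP@1: {G} ∪ {A} = {A,G} (union, +1)
AOP@1: {A,G} ∪ {T} = {A,G,T} (union, +1)
FV@1: {G} ∪ {C} = {C,G} (union, +1)
AFOPV@1: {A,G,T} ∩ {C,G} = {G} (intersection, +0)
AP@2: {G} ∪ {C} = {C,G} (union, +1)
AOP@2: {C,G} ∪ {T} = {C,G,T} (union, +1)
FV@2: {T} ∪ {G} = {G,T} (union, +1)
AFOPV@2: {C,G,T} ∩ {G,T} = {G,T} (intersection, +0)
AP@3: {C} ∩ {C} = {C} (intersection, +0)
AOP@3: {C} ∪ {A} = {A,C} (union, +1)
FV@3: {G} ∪ {C} = {C,G} (union, +1)
AFOPV@3: {A,C} ∩ {C,G} = {C} (intersection, +0)
AP@4: {T} ∩ {T} = {T} (intersection, +0)
AOP@4: {T} ∪ {C} = {C,T} (union, +1)
FV@4: {A} ∩ {A} = {A} (intersection, +0)
AFOPV@4: {C,T} ∪ {A} = {A,C,T} (union, +1)
AP@5: {T} ∪ {C} = {C,T} (union, +1)
AOP@5: {C,T} ∩ {C} = {C} (intersection, +0)
FV@5: {A} ∩ {A} = {A} (intersection, +0)
AFOPV@5: {C} ∪ {A} = {A,C} (union, +1)
per-site changes: [2, 3, 3, 2, 2, 2]; total = 14

2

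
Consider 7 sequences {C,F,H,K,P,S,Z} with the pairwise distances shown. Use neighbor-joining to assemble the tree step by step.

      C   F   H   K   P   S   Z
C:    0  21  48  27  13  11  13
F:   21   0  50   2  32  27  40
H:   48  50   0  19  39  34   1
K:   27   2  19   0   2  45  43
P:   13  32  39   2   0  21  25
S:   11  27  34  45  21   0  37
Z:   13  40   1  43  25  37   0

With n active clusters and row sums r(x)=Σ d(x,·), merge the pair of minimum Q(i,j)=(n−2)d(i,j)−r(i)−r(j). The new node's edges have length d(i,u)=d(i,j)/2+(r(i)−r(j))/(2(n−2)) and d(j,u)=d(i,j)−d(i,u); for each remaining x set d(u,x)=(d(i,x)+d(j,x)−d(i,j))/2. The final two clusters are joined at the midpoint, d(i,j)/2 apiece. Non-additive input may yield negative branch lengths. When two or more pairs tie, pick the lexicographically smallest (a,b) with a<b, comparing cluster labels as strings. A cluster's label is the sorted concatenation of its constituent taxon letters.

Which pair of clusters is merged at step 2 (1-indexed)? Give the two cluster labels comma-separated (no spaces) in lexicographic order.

iteration 1: select H,Z (d=1, Q=-345); attach at lengths (37/10, -27/10); label the merged cluster HZ
  updated: d(C,HZ)=30, d(F,HZ)=89/2, d(HZ,K)=61/2, d(HZ,P)=63/2, d(HZ,S)=35
iteration 2: select F,K (d=2, Q=-225); attach at lengths (7/2, -3/2); label the merged cluster FK
  updated: d(C,FK)=23, d(FK,HZ)=73/2, d(FK,P)=16, d(FK,S)=35
iteration 3: select C,S (d=11, Q=-146); attach at lengths (4/3, 29/3); label the merged cluster CS
  updated: d(CS,FK)=47/2, d(CS,HZ)=27, d(CS,P)=23/2
iteration 4: select CS,HZ (d=27, Q=-103); attach at lengths (21/4, 87/4); label the merged cluster CHSZ
  updated: d(CHSZ,FK)=33/2, d(CHSZ,P)=8
iteration 5: select CHSZ,FK (d=33/2, Q=-81/2); attach at lengths (17/4, 49/4); label the merged cluster CFHKSZ
  updated: d(CFHKSZ,P)=15/4
iteration 6: select CFHKSZ,P (d=15/4); attach at lengths (15/8, 15/8); label the merged cluster CFHKPSZ
final tree: ((((C:4/3,S:29/3):21/4,(H:37/10,Z:-27/10):87/4):17/4,(F:7/2,K:-3/2):49/4):15/8,P:15/8)
total length: 245/4

F,K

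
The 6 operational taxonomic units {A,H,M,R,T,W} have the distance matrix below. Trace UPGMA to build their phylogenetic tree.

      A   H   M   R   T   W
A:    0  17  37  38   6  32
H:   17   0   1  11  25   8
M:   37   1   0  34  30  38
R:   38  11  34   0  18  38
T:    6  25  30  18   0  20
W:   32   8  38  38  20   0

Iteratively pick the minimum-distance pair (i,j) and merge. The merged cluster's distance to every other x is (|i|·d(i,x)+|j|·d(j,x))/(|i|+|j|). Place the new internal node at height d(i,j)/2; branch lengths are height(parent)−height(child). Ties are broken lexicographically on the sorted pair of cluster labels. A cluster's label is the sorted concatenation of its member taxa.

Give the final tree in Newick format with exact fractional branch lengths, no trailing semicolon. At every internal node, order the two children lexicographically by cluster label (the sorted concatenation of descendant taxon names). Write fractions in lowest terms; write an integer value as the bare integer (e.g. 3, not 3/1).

(((A:3,T:3):10,W:13):5/6,((H:1/2,M:1/2):43/4,R:45/4):31/12)

step 1: merge (H,M) at d=1; branch lengths H→1/2, M→1/2; new cluster HM
  updated: d(A,HM)=27, d(HM,R)=45/2, d(HM,T)=55/2, d(HM,W)=23
step 2: merge (A,T) at d=6; branch lengths A→3, T→3; new cluster AT
  updated: d(AT,HM)=109/4, d(AT,R)=28, d(AT,W)=26
step 3: merge (HM,R) at d=45/2; branch lengths HM→43/4, R→45/4; new cluster HMR
  updated: d(AT,HMR)=55/2, d(HMR,W)=28
step 4: merge (AT,W) at d=26; branch lengths AT→10, W→13; new cluster ATW
  updated: d(ATW,HMR)=83/3
step 5: merge (ATW,HMR) at d=83/3; branch lengths ATW→5/6, HMR→31/12; new cluster AHMRTW
final tree: (((A:3,T:3):10,W:13):5/6,((H:1/2,M:1/2):43/4,R:45/4):31/12)
total length: 665/12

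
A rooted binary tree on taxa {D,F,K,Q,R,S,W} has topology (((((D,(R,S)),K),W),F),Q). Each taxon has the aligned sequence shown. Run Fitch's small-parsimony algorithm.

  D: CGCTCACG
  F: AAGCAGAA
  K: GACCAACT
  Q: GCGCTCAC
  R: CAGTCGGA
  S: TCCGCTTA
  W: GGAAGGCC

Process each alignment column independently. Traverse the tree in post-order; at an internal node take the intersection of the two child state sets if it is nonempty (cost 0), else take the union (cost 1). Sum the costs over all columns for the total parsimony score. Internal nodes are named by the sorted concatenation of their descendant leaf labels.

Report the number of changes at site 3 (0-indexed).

3

RS@0: {C} ∪ {T} = {C,T} (union, +1)
DRS@0: {C} ∩ {C,T} = {C} (intersection, +0)
DKRS@0: {C} ∪ {G} = {C,G} (union, +1)
DKRSW@0: {C,G} ∩ {G} = {G} (intersection, +0)
DFKRSW@0: {G} ∪ {A} = {A,G} (union, +1)
DFKQRSW@0: {A,G} ∩ {G} = {G} (intersection, +0)
RS@1: {A} ∪ {C} = {A,C} (union, +1)
DRS@1: {G} ∪ {A,C} = {A,C,G} (union, +1)
DKRS@1: {A,C,G} ∩ {A} = {A} (intersection, +0)
DKRSW@1: {A} ∪ {G} = {A,G} (union, +1)
DFKRSW@1: {A,G} ∩ {A} = {A} (intersection, +0)
DFKQRSW@1: {A} ∪ {C} = {A,C} (union, +1)
RS@2: {G} ∪ {C} = {C,G} (union, +1)
DRS@2: {C} ∩ {C,G} = {C} (intersection, +0)
DKRS@2: {C} ∩ {C} = {C} (intersection, +0)
DKRSW@2: {C} ∪ {A} = {A,C} (union, +1)
DFKRSW@2: {A,C} ∪ {G} = {A,C,G} (union, +1)
DFKQRSW@2: {A,C,G} ∩ {G} = {G} (intersection, +0)
RS@3: {T} ∪ {G} = {G,T} (union, +1)
DRS@3: {T} ∩ {G,T} = {T} (intersection, +0)
DKRS@3: {T} ∪ {C} = {C,T} (union, +1)
DKRSW@3: {C,T} ∪ {A} = {A,C,T} (union, +1)
DFKRSW@3: {A,C,T} ∩ {C} = {C} (intersection, +0)
DFKQRSW@3: {C} ∩ {C} = {C} (intersection, +0)
RS@4: {C} ∩ {C} = {C} (intersection, +0)
DRS@4: {C} ∩ {C} = {C} (intersection, +0)
DKRS@4: {C} ∪ {A} = {A,C} (union, +1)
DKRSW@4: {A,C} ∪ {G} = {A,C,G} (union, +1)
DFKRSW@4: {A,C,G} ∩ {A} = {A} (intersection, +0)
DFKQRSW@4: {A} ∪ {T} = {A,T} (union, +1)
RS@5: {G} ∪ {T} = {G,T} (union, +1)
DRS@5: {A} ∪ {G,T} = {A,G,T} (union, +1)
DKRS@5: {A,G,T} ∩ {A} = {A} (intersection, +0)
DKRSW@5: {A} ∪ {G} = {A,G} (union, +1)
DFKRSW@5: {A,G} ∩ {G} = {G} (intersection, +0)
DFKQRSW@5: {G} ∪ {C} = {C,G} (union, +1)
RS@6: {G} ∪ {T} = {G,T} (union, +1)
DRS@6: {C} ∪ {G,T} = {C,G,T} (union, +1)
DKRS@6: {C,G,T} ∩ {C} = {C} (intersection, +0)
DKRSW@6: {C} ∩ {C} = {C} (intersection, +0)
DFKRSW@6: {C} ∪ {A} = {A,C} (union, +1)
DFKQRSW@6: {A,C} ∩ {A} = {A} (intersection, +0)
RS@7: {A} ∩ {A} = {A} (intersection, +0)
DRS@7: {G} ∪ {A} = {A,G} (union, +1)
DKRS@7: {A,G} ∪ {T} = {A,G,T} (union, +1)
DKRSW@7: {A,G,T} ∪ {C} = {A,C,G,T} (union, +1)
DFKRSW@7: {A,C,G,T} ∩ {A} = {A} (intersection, +0)
DFKQRSW@7: {A} ∪ {C} = {A,C} (union, +1)
per-site changes: [3, 4, 3, 3, 3, 4, 3, 4]; total = 27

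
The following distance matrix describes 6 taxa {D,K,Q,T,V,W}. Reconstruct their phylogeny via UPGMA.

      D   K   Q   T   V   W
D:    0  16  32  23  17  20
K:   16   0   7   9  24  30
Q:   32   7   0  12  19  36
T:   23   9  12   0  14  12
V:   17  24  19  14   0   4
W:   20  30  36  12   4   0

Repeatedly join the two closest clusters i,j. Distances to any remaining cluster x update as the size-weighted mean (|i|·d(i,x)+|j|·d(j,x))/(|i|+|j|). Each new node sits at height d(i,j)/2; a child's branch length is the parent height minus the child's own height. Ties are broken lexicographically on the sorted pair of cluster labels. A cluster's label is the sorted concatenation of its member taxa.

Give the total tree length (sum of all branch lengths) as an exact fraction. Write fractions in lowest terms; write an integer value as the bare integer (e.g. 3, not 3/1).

386/9

1. join V+W (d=4) ⇒ VW; edges |V|=2, |W|=2
  updated: d(D,VW)=37/2, d(K,VW)=27, d(Q,VW)=55/2, d(T,VW)=13
2. join K+Q (d=7) ⇒ KQ; edges |K|=7/2, |Q|=7/2
  updated: d(D,KQ)=24, d(KQ,T)=21/2, d(KQ,VW)=109/4
3. join KQ+T (d=21/2) ⇒ KQT; edges |KQ|=7/4, |T|=21/4
  updated: d(D,KQT)=71/3, d(KQT,VW)=45/2
4. join D+VW (d=37/2) ⇒ DVW; edges |D|=37/4, |VW|=29/4
  updated: d(DVW,KQT)=206/9
5. join DVW+KQT (d=206/9) ⇒ DKQTVW; edges |DVW|=79/36, |KQT|=223/36
final tree: ((D:37/4,(V:2,W:2):29/4):79/36,((K:7/2,Q:7/2):7/4,T:21/4):223/36)
total length: 386/9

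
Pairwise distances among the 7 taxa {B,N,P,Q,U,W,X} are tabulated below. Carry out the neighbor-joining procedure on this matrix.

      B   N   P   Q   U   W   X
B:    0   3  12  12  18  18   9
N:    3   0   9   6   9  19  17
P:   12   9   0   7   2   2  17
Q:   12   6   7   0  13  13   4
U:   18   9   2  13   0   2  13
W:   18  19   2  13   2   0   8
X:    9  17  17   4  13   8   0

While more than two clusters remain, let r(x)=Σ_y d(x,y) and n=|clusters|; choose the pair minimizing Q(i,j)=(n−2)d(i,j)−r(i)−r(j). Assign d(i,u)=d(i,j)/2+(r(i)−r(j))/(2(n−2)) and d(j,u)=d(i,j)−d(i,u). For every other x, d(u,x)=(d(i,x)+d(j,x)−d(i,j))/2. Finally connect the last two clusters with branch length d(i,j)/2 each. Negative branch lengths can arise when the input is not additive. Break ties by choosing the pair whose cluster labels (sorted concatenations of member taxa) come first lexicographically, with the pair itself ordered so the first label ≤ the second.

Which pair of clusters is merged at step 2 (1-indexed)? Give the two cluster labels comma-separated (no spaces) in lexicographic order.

iteration 1: select B,N (d=3, Q=-120); attach at lengths (12/5, 3/5); label the merged cluster BN
  updated: d(BN,P)=9, d(BN,Q)=15/2, d(BN,U)=12, d(BN,W)=17, d(BN,X)=23/2
iteration 2: select Q,X (d=4, Q=-82); attach at lengths (7/8, 25/8); label the merged cluster QX
  updated: d(BN,QX)=15/2, d(P,QX)=10, d(QX,U)=11, d(QX,W)=17/2
iteration 3: select BN,QX (d=15/2, Q=-60); attach at lengths (31/6, 7/3); label the merged cluster BNQX
  updated: d(BNQX,P)=23/4, d(BNQX,U)=31/4, d(BNQX,W)=9
iteration 4: select BNQX,P (d=23/4, Q=-83/4); attach at lengths (97/16, -5/16); label the merged cluster BNPQX
  updated: d(BNPQX,U)=2, d(BNPQX,W)=21/8
iteration 5: select BNPQX,U (d=2, Q=-53/8); attach at lengths (21/16, 11/16); label the merged cluster BNPQUX
  updated: d(BNPQUX,W)=21/16
iteration 6: select BNPQUX,W (d=21/16); attach at lengths (21/32, 21/32); label the merged cluster BNPQUWX
final tree: (((((B:12/5,N:3/5):31/6,(Q:7/8,X:25/8):7/3):97/16,P:-5/16):21/16,U:11/16):21/32,W:21/32)
total length: 377/16

Q,X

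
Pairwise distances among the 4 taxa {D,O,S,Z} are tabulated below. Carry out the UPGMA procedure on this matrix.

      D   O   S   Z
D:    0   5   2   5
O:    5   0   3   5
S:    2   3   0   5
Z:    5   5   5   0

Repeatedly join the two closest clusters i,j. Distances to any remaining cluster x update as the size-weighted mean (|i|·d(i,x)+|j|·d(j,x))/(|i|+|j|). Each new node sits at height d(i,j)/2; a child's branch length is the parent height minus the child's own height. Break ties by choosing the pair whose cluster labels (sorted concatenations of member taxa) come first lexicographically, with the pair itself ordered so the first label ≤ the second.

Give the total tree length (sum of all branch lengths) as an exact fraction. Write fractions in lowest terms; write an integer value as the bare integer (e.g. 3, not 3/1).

8

1. join D+S (d=2) ⇒ DS; edges |D|=1, |S|=1
  updated: d(DS,O)=4, d(DS,Z)=5
2. join DS+O (d=4) ⇒ DOS; edges |DS|=1, |O|=2
  updated: d(DOS,Z)=5
3. join DOS+Z (d=5) ⇒ DOSZ; edges |DOS|=1/2, |Z|=5/2
final tree: (((D:1,S:1):1,O:2):1/2,Z:5/2)
total length: 8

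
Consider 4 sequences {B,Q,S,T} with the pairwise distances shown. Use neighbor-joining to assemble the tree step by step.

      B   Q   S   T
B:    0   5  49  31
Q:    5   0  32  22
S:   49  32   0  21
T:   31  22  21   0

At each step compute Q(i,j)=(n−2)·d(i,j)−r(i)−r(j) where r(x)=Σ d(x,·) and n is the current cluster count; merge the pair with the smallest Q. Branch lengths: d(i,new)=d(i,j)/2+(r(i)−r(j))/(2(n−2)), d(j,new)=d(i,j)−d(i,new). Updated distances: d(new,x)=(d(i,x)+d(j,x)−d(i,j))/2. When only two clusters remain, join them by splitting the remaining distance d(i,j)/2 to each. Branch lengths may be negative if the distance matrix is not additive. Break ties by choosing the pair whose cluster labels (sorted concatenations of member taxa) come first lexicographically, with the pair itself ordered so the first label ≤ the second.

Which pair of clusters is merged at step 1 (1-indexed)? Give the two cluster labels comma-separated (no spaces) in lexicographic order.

B,Q

1. join B+Q (d=5, Q=-134) ⇒ BQ; edges |B|=9, |Q|=-4
  updated: d(BQ,S)=38, d(BQ,T)=24
2. join BQ+S (d=38, Q=-83) ⇒ BQS; edges |BQ|=41/2, |S|=35/2
  updated: d(BQS,T)=7/2
3. join BQS+T (d=7/2) ⇒ BQST; edges |BQS|=7/4, |T|=7/4
final tree: (((B:9,Q:-4):41/2,S:35/2):7/4,T:7/4)
total length: 93/2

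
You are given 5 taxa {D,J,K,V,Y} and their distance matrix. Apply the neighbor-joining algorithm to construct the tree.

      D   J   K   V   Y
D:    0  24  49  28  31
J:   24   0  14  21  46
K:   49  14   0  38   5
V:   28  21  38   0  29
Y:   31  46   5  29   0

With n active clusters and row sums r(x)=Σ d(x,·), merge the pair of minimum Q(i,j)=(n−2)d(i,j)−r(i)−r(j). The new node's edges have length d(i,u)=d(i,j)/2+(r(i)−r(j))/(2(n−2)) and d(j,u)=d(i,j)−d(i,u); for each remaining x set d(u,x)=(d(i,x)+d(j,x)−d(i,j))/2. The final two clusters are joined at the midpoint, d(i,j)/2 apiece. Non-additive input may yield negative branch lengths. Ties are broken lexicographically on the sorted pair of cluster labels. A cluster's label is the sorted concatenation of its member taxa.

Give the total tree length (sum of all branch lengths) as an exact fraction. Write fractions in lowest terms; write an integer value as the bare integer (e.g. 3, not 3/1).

61

1. join K+Y (d=5, Q=-202) ⇒ KY; edges |K|=5/3, |Y|=10/3
  updated: d(D,KY)=75/2, d(J,KY)=55/2, d(KY,V)=31
2. join D+J (d=24, Q=-114) ⇒ DJ; edges |D|=65/4, |J|=31/4
  updated: d(DJ,KY)=41/2, d(DJ,V)=25/2
3. join DJ+KY (d=41/2, Q=-64) ⇒ DJKY; edges |DJ|=1, |KY|=39/2
  updated: d(DJKY,V)=23/2
4. join DJKY+V (d=23/2) ⇒ DJKVY; edges |DJKY|=23/4, |V|=23/4
final tree: (((D:65/4,J:31/4):1,(K:5/3,Y:10/3):39/2):23/4,V:23/4)
total length: 61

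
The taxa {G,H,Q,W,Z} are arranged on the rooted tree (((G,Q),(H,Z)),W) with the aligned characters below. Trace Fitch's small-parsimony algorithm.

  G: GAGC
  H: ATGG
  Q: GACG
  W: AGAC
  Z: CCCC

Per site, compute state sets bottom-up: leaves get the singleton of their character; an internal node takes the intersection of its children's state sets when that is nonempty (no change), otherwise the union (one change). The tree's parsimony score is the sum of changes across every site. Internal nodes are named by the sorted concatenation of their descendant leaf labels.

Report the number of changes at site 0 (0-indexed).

site 0, node GQ: G={G} ∩ Q={G} → {G} (+0)
site 0, node HZ: H={A} ∪ Z={C} → {A,C} (+1)
site 0, node GHQZ: GQ={G} ∪ HZ={A,C} → {A,C,G} (+1)
site 0, node GHQWZ: GHQZ={A,C,G} ∩ W={A} → {A} (+0)
site 1, node GQ: G={A} ∩ Q={A} → {A} (+0)
site 1, node HZ: H={T} ∪ Z={C} → {C,T} (+1)
site 1, node GHQZ: GQ={A} ∪ HZ={C,T} → {A,C,T} (+1)
site 1, node GHQWZ: GHQZ={A,C,T} ∪ W={G} → {A,C,G,T} (+1)
site 2, node GQ: G={G} ∪ Q={C} → {C,G} (+1)
site 2, node HZ: H={G} ∪ Z={C} → {C,G} (+1)
site 2, node GHQZ: GQ={C,G} ∩ HZ={C,G} → {C,G} (+0)
site 2, node GHQWZ: GHQZ={C,G} ∪ W={A} → {A,C,G} (+1)
site 3, node GQ: G={C} ∪ Q={G} → {C,G} (+1)
site 3, node HZ: H={G} ∪ Z={C} → {C,G} (+1)
site 3, node GHQZ: GQ={C,G} ∩ HZ={C,G} → {C,G} (+0)
site 3, node GHQWZ: GHQZ={C,G} ∩ W={C} → {C} (+0)
per-site changes: [2, 3, 3, 2]; total = 10

2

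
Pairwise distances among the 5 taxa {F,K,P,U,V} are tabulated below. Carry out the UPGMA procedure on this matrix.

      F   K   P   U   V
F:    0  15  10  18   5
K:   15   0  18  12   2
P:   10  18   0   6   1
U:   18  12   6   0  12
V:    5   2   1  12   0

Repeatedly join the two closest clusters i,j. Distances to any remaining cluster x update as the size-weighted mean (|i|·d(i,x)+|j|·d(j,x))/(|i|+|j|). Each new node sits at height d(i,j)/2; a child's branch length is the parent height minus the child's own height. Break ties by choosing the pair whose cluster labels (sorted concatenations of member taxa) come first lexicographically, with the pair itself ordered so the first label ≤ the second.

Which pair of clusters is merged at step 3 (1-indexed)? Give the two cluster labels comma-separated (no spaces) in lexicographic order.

iteration 1: select P,V (d=1); attach at lengths (1/2, 1/2); label the merged cluster PV
  updated: d(F,PV)=15/2, d(K,PV)=10, d(PV,U)=9
iteration 2: select F,PV (d=15/2); attach at lengths (15/4, 13/4); label the merged cluster FPV
  updated: d(FPV,K)=35/3, d(FPV,U)=12
iteration 3: select FPV,K (d=35/3); attach at lengths (25/12, 35/6); label the merged cluster FKPV
  updated: d(FKPV,U)=12
iteration 4: select FKPV,U (d=12); attach at lengths (1/6, 6); label the merged cluster FKPUV
final tree: (((F:15/4,(P:1/2,V:1/2):13/4):25/12,K:35/6):1/6,U:6)
total length: 265/12

FPV,K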